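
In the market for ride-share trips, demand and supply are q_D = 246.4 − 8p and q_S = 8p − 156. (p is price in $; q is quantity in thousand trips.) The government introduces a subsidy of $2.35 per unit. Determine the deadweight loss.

$11.045 thousand

In inverse form: demand p = 30.8 − 0.125q, supply p = 19.5 + 0.125q.
Competitive equilibrium: 30.8 − 0.125q = 19.5 + 0.125q → q* = 45.2, p* = 25.15.
The subsidy lowers effective supply by 2.35: p = 17.15 + 0.125q.
New quantity: 30.8 − 0.125q = 17.15 + 0.125q → q' = 54.6.
Overproduction Δq = 54.6 − 45.2 = 9.4; wedge = subsidy = 2.35.
Welfare loss = ½ × 9.4 × 2.35 = $11.045 thousand.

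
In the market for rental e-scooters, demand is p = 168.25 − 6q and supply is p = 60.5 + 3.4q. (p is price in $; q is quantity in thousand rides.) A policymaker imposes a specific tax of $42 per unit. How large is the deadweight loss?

Competitive equilibrium: 168.25 − 6q = 60.5 + 3.4q → q* = 11.4628, p* = 99.4734.
With the tax, the buyer price exceeds the seller price by 42: (168.25 − 6q) − (60.5 + 3.4q) = 42 → q' = 6.9947.
Δq = 11.4628 − 6.9947 = 4.4681; the wedge equals the tax, 42.
Welfare loss = ½ × 4.4681 × 42 = $93.83 thousand.

$93.83 thousand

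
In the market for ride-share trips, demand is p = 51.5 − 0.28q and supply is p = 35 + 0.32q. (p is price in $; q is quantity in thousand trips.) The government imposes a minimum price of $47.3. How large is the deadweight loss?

$46.875 thousand

Competitive equilibrium: 51.5 − 0.28q = 35 + 0.32q → q* = 27.5, p* = 43.8.
At the floor p = 47.3, quantity demanded = (51.5 − 47.3)/0.28 = 15.
Sellers' marginal cost at q' = 15: 35 + 0.32·15 = 39.8.
Δq = 27.5 − 15 = 12.5; wedge = 47.3 − 39.8 = 7.5.
Deadweight loss = ½ × 12.5 × 7.5 = $46.875 thousand.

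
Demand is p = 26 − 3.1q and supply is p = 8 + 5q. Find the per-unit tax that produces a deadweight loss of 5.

Competitive equilibrium: 26 − 3.1q = 8 + 5q → q* = 2.2222, p* = 19.1111.
A tax t gives Δq = t/8.1 and wedge t, so DWL = t²/16.2.
t²/16.2 = 5 → t² = 81 → t = 9.

9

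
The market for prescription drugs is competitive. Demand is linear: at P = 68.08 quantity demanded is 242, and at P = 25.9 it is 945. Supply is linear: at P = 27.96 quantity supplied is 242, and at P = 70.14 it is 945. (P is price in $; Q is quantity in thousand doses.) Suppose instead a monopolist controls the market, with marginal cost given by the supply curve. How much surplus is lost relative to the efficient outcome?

$2214.40 thousand

Demand slope = (25.9 − 68.08)/(945 − 242) = −0.06, so P = 82.6 − 0.06Q.
Supply slope = (70.14 − 27.96)/(945 − 242) = 0.06, so P = 13.44 + 0.06Q.
Competitive equilibrium: 82.6 − 0.06Q = 13.44 + 0.06Q → Q* = 576.33333, P* = 48.02.
Marginal revenue: MR = 82.6 − 0.12Q. Set MR = MC: 82.6 − 0.12Q = 13.44 + 0.06Q → Q_m = 384.22222.
Price P_m = 82.6 − 0.06·384.22222 = 59.54667; MC(Q_m) = 13.44 + 0.06·384.22222 = 36.49333.
Competitive Q* = 576.33333, so ΔQ = 192.11111; wedge = 59.54667 − 36.49333 = 23.05334.
The triangle = ½ × 192.11111 × 23.05334 = $2214.40 thousand.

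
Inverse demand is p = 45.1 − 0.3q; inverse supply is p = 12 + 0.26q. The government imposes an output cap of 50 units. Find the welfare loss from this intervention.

23.22

Competitive equilibrium: 45.1 − 0.3q = 12 + 0.26q → q* = 59.1071, p* = 27.3679.
At q = 50: demand price = 45.1 − 0.3·50 = 30.1; supply price = 12 + 0.26·50 = 25.
Δq = 59.1071 − 50 = 9.1071; wedge = 30.1 − 25 = 5.1.
DWL = ½ × 9.1071 × 5.1 = 23.22.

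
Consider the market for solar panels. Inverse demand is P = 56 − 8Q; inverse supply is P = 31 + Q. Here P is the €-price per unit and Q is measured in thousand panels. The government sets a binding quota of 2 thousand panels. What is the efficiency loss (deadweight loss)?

Competitive equilibrium: 56 − 8Q = 31 + Q → Q* = 2.7778, P* = 33.7778.
At Q = 2: demand price = 56 − 8·2 = 40; supply price = 31 + 1·2 = 33.
ΔQ = 2.7778 − 2 = 0.7778; wedge = 40 − 33 = 7.
DWL = ½ × 0.7778 × 7 = €2.72 thousand.

€2.72 thousand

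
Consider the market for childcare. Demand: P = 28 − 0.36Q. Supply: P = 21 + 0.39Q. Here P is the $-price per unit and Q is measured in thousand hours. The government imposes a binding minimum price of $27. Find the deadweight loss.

$16.12 thousand

Competitive equilibrium: 28 − 0.36Q = 21 + 0.39Q → Q* = 9.3333, P* = 24.64.
At the floor P = 27, quantity demanded = (28 − 27)/0.36 = 2.7778.
Sellers' marginal cost at Q' = 2.7778: 21 + 0.39·2.7778 = 22.0833.
ΔQ = 9.3333 − 2.7778 = 6.5555; wedge = 27 − 22.0833 = 4.9167.
The triangle = ½ × 6.5555 × 4.9167 = $16.12 thousand.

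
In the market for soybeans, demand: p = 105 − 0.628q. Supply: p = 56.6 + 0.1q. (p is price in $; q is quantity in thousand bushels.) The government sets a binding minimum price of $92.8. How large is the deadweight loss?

$806.02 thousand

Competitive equilibrium: 105 − 0.628q = 56.6 + 0.1q → q* = 66.4835, p* = 63.2484.
At the floor p = 92.8, quantity demanded = (105 − 92.8)/0.628 = 19.4268.
Sellers' marginal cost at q' = 19.4268: 56.6 + 0.1·19.4268 = 58.5427.
Δq = 66.4835 − 19.4268 = 47.0567; wedge = 92.8 − 58.5427 = 34.2573.
DWL = ½ × 47.0567 × 34.2573 = $806.02 thousand.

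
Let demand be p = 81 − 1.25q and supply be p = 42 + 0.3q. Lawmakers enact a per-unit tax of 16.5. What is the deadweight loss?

87.82

Competitive equilibrium: 81 − 1.25q = 42 + 0.3q → q* = 25.1613, p* = 49.5484.
With the tax, the buyer price exceeds the seller price by 16.5: (81 − 1.25q) − (42 + 0.3q) = 16.5 → q' = 14.5161.
Δq = 25.1613 − 14.5161 = 10.6452; the wedge equals the tax, 16.5.
Deadweight loss = ½ × 10.6452 × 16.5 = 87.82.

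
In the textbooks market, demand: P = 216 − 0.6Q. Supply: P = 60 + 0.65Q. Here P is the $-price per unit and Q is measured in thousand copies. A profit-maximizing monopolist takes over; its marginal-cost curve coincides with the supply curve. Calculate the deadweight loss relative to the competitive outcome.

$1023.93 thousand

Competitive equilibrium: 216 − 0.6Q = 60 + 0.65Q → Q* = 124.8, P* = 141.12.
Marginal revenue: MR = 216 − 1.2Q. Set MR = MC: 216 − 1.2Q = 60 + 0.65Q → Q_m = 84.3243.
Price P_m = 216 − 0.6·84.3243 = 165.4054; MC(Q_m) = 60 + 0.65·84.3243 = 114.8108.
Competitive Q* = 124.8, so ΔQ = 40.4757; wedge = 165.4054 − 114.8108 = 50.5946.
DWL = ½ × 40.4757 × 50.5946 = $1023.93 thousand.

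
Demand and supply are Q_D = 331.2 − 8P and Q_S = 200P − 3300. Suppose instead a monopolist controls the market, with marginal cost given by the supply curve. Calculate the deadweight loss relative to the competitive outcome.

In inverse form: demand P = 41.4 − 0.125Q, supply P = 16.5 + 0.005Q.
Competitive equilibrium: 41.4 − 0.125Q = 16.5 + 0.005Q → Q* = 191.5385, P* = 17.4577.
Marginal revenue: MR = 41.4 − 0.25Q. Set MR = MC: 41.4 − 0.25Q = 16.5 + 0.005Q → Q_m = 97.6471.
Price P_m = 41.4 − 0.125·97.6471 = 29.1941; MC(Q_m) = 16.5 + 0.005·97.6471 = 16.9882.
Competitive Q* = 191.5385, so ΔQ = 93.8914; wedge = 29.1941 − 16.9882 = 12.2059.
Deadweight loss = ½ × 93.8914 × 12.2059 = 573.01.

573.01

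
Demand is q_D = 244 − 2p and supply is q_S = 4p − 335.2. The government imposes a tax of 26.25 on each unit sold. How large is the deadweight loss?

In inverse form: demand p = 122 − 0.5q, supply p = 83.8 + 0.25q.
Competitive equilibrium: 122 − 0.5q = 83.8 + 0.25q → q* = 50.9333, p* = 96.5333.
With the tax, the buyer price exceeds the seller price by 26.25: (122 − 0.5q) − (83.8 + 0.25q) = 26.25 → q' = 15.9333.
Δq = 50.9333 − 15.9333 = 35; the wedge equals the tax, 26.25.
DWL = ½ × 35 × 26.25 = 459.375.

459.375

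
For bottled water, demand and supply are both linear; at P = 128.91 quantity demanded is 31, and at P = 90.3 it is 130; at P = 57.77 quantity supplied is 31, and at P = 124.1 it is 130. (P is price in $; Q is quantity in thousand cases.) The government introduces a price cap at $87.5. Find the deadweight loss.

Demand slope = (90.3 − 128.91)/(130 − 31) = −0.39, so P = 141 − 0.39Q.
Supply slope = (124.1 − 57.77)/(130 − 31) = 0.67, so P = 37 + 0.67Q.
Competitive equilibrium: 141 − 0.39Q = 37 + 0.67Q → Q* = 98.1132, P* = 102.7358.
At the ceiling P = 87.5, quantity supplied = (87.5 − 37)/0.67 = 75.3731.
Willingness to pay at Q' = 75.3731: 141 − 0.39·75.3731 = 111.6045.
ΔQ = 98.1132 − 75.3731 = 22.7401; wedge = 111.6045 − 87.5 = 24.1045.
The triangle = ½ × 22.7401 × 24.1045 = $274.07 thousand.

$274.07 thousand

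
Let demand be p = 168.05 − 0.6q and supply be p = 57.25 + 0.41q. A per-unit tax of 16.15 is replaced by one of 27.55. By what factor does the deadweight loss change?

Competitive equilibrium: 168.05 − 0.6q = 57.25 + 0.41q → q* = 109.703, p* = 102.2282.
For a per-unit tax t: Δq = t/1.01, so DWL = ½·t·(t/1.01) = t²/2.02.
At t = 16.15: DWL = 129.120. At t = 27.55: DWL = 375.744.
Ratio = (27.55/16.15)² = 2.910.

2.910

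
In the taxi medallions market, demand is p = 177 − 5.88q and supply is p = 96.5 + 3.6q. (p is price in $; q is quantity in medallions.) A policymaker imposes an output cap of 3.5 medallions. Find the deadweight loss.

Competitive equilibrium: 177 − 5.88q = 96.5 + 3.6q → q* = 8.4916, p* = 127.0696.
At q = 3.5: demand price = 177 − 5.88·3.5 = 156.42; supply price = 96.5 + 3.6·3.5 = 109.1.
Δq = 8.4916 − 3.5 = 4.9916; wedge = 156.42 − 109.1 = 47.32.
Deadweight loss = ½ × 4.9916 × 47.32 = $118.10.

$118.10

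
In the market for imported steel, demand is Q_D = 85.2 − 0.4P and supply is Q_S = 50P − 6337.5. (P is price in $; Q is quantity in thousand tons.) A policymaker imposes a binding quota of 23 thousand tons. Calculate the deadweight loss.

$158.79 thousand

In inverse form: demand P = 213 − 2.5Q, supply P = 126.75 + 0.02Q.
Competitive equilibrium: 213 − 2.5Q = 126.75 + 0.02Q → Q* = 34.2262, P* = 127.4345.
At Q = 23: demand price = 213 − 2.5·23 = 155.5; supply price = 126.75 + 0.02·23 = 127.21.
ΔQ = 34.2262 − 23 = 11.2262; wedge = 155.5 − 127.21 = 28.29.
DWL = ½ × 11.2262 × 28.29 = $158.79 thousand.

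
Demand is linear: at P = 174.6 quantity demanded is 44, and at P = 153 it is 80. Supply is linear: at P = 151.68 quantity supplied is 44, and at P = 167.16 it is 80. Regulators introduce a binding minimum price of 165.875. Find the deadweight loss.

30.62

Demand slope = (153 − 174.6)/(80 − 44) = −0.6, so P = 201 − 0.6Q.
Supply slope = (167.16 − 151.68)/(80 − 44) = 0.43, so P = 132.76 + 0.43Q.
Competitive equilibrium: 201 − 0.6Q = 132.76 + 0.43Q → Q* = 66.2524, P* = 161.2485.
At the floor P = 165.875, quantity demanded = (201 − 165.875)/0.6 = 58.5417.
Sellers' marginal cost at Q' = 58.5417: 132.76 + 0.43·58.5417 = 157.9329.
ΔQ = 66.2524 − 58.5417 = 7.7107; wedge = 165.875 − 157.9329 = 7.9421.
The triangle = ½ × 7.7107 × 7.9421 = 30.62.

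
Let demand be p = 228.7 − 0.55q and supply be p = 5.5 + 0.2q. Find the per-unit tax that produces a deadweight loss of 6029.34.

Competitive equilibrium: 228.7 − 0.55q = 5.5 + 0.2q → q* = 297.6, p* = 65.02.
A tax t gives Δq = t/0.75 and wedge t, so DWL = t²/1.5.
t²/1.5 = 6029.34 → t² = 9044.01 → t = 95.1.

95.1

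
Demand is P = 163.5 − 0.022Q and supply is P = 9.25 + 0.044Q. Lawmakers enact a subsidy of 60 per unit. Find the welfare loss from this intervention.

27272.73

Competitive equilibrium: 163.5 − 0.022Q = 9.25 + 0.044Q → Q* = 2337.1212, P* = 112.0833.
The subsidy lowers effective supply by 60: P = 0.044Q − 50.75.
New quantity: 163.5 − 0.022Q = 0.044Q − 50.75 → Q' = 3246.2121.
Overproduction ΔQ = 3246.2121 − 2337.1212 = 909.0909; wedge = subsidy = 60.
DWL = ½ × 909.0909 × 60 = 27272.73.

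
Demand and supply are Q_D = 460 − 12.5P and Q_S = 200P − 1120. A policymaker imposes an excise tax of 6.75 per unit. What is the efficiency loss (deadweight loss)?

In inverse form: demand P = 36.8 − 0.08Q, supply P = 5.6 + 0.005Q.
Competitive equilibrium: 36.8 − 0.08Q = 5.6 + 0.005Q → Q* = 367.0588, P* = 7.4353.
With the tax, the buyer price exceeds the seller price by 6.75: (36.8 − 0.08Q) − (5.6 + 0.005Q) = 6.75 → Q' = 287.6471.
ΔQ = 367.0588 − 287.6471 = 79.4117; the wedge equals the tax, 6.75.
Welfare loss = ½ × 79.4117 × 6.75 = 268.01.

268.01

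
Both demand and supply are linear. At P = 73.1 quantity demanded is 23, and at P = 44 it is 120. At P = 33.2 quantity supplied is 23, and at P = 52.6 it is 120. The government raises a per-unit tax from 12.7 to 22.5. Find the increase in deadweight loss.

Demand slope = (44 − 73.1)/(120 − 23) = −0.3, so P = 80 − 0.3Q.
Supply slope = (52.6 − 33.2)/(120 − 23) = 0.2, so P = 28.6 + 0.2Q.
Competitive equilibrium: 80 − 0.3Q = 28.6 + 0.2Q → Q* = 102.8, P* = 49.16.
For a per-unit tax t: ΔQ = t/0.5, so DWL = ½·t·(t/0.5) = t²/1.
At t = 12.7: DWL = 161.29. At t = 22.5: DWL = 506.25.
Increase = 506.25 − 161.29 = 344.96.

344.96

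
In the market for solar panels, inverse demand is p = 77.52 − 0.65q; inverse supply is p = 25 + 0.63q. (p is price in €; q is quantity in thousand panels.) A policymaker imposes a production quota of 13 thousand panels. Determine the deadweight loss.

€502.88 thousand

Competitive equilibrium: 77.52 − 0.65q = 25 + 0.63q → q* = 41.0313, p* = 50.8497.
At q = 13: demand price = 77.52 − 0.65·13 = 69.07; supply price = 25 + 0.63·13 = 33.19.
Δq = 41.0313 − 13 = 28.0313; wedge = 69.07 − 33.19 = 35.88.
Welfare loss = ½ × 28.0313 × 35.88 = €502.88 thousand.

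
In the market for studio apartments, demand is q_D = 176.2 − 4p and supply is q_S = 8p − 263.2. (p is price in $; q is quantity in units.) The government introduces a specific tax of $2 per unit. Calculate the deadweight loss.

$5.33

In inverse form: demand p = 44.05 − 0.25q, supply p = 32.9 + 0.125q.
Competitive equilibrium: 44.05 − 0.25q = 32.9 + 0.125q → q* = 29.7333, p* = 36.6167.
With the tax, the buyer price exceeds the seller price by 2: (44.05 − 0.25q) − (32.9 + 0.125q) = 2 → q' = 24.4.
Δq = 29.7333 − 24.4 = 5.3333; the wedge equals the tax, 2.
Welfare loss = ½ × 5.3333 × 2 = $5.33.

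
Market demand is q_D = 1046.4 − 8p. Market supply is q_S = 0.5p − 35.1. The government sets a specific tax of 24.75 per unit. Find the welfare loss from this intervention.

144.13

In inverse form: demand p = 130.8 − 0.125q, supply p = 70.2 + 2q.
Competitive equilibrium: 130.8 − 0.125q = 70.2 + 2q → q* = 28.5176, p* = 127.2353.
With the tax, the buyer price exceeds the seller price by 24.75: (130.8 − 0.125q) − (70.2 + 2q) = 24.75 → q' = 16.8706.
Δq = 28.5176 − 16.8706 = 11.647; the wedge equals the tax, 24.75.
DWL = ½ × 11.647 × 24.75 = 144.13.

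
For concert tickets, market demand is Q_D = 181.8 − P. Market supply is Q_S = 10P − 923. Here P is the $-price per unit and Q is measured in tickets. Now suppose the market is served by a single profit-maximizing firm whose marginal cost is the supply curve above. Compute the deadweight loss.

In inverse form: demand P = 181.8 − Q, supply P = 92.3 + 0.1Q.
Competitive equilibrium: 181.8 − Q = 92.3 + 0.1Q → Q* = 81.3636, P* = 100.4364.
Marginal revenue: MR = 181.8 − 2Q. Set MR = MC: 181.8 − 2Q = 92.3 + 0.1Q → Q_m = 42.619.
Price P_m = 181.8 − 1·42.619 = 139.181; MC(Q_m) = 92.3 + 0.1·42.619 = 96.5619.
Competitive Q* = 81.3636, so ΔQ = 38.7446; wedge = 139.181 − 96.5619 = 42.6191.
Deadweight loss = ½ × 38.7446 × 42.6191 = $825.63.

$825.63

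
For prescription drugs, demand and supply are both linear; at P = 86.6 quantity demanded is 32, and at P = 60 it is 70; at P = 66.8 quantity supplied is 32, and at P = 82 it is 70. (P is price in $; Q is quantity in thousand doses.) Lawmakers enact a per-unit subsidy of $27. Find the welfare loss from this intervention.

$331.36 thousand

Demand slope = (60 − 86.6)/(70 − 32) = −0.7, so P = 109 − 0.7Q.
Supply slope = (82 − 66.8)/(70 − 32) = 0.4, so P = 54 + 0.4Q.
Competitive equilibrium: 109 − 0.7Q = 54 + 0.4Q → Q* = 50, P* = 74.
The subsidy lowers effective supply by 27: P = 27 + 0.4Q.
New quantity: 109 − 0.7Q = 27 + 0.4Q → Q' = 74.5455.
Overproduction ΔQ = 74.5455 − 50 = 24.5455; wedge = subsidy = 27.
The triangle = ½ × 24.5455 × 27 = $331.36 thousand.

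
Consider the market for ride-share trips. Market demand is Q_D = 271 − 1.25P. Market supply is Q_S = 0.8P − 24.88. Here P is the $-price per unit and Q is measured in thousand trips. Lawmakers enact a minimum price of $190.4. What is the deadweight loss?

In inverse form: demand P = 216.8 − 0.8Q, supply P = 31.1 + 1.25Q.
Competitive equilibrium: 216.8 − 0.8Q = 31.1 + 1.25Q → Q* = 90.5854, P* = 144.3317.
At the floor P = 190.4, quantity demanded = (216.8 − 190.4)/0.8 = 33.
Sellers' marginal cost at Q' = 33: 31.1 + 1.25·33 = 72.35.
ΔQ = 90.5854 − 33 = 57.5854; wedge = 190.4 − 72.35 = 118.05.
The triangle = ½ × 57.5854 × 118.05 = $3398.98 thousand.

$3398.98 thousand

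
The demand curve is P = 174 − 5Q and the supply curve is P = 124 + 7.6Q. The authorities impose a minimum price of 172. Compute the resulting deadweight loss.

80.21

Competitive equilibrium: 174 − 5Q = 124 + 7.6Q → Q* = 3.96825, P* = 154.15873.
At the floor P = 172, quantity demanded = (174 − 172)/5 = 0.4.
Sellers' marginal cost at Q' = 0.4: 124 + 7.6·0.4 = 127.04.
ΔQ = 3.96825 − 0.4 = 3.56825; wedge = 172 − 127.04 = 44.96.
Deadweight loss = ½ × 3.56825 × 44.96 = 80.21.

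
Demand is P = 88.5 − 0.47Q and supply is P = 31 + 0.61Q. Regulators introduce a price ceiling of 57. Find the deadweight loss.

60.88

Competitive equilibrium: 88.5 − 0.47Q = 31 + 0.61Q → Q* = 53.2407, P* = 63.4769.
At the ceiling P = 57, quantity supplied = (57 − 31)/0.61 = 42.623.
Willingness to pay at Q' = 42.623: 88.5 − 0.47·42.623 = 68.4672.
ΔQ = 53.2407 − 42.623 = 10.6177; wedge = 68.4672 − 57 = 11.4672.
DWL = ½ × 10.6177 × 11.4672 = 60.88.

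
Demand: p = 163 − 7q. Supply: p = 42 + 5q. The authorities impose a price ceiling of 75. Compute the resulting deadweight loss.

Competitive equilibrium: 163 − 7q = 42 + 5q → q* = 10.0833, p* = 92.4167.
At the ceiling p = 75, quantity supplied = (75 − 42)/5 = 6.6.
Willingness to pay at q' = 6.6: 163 − 7·6.6 = 116.8.
Δq = 10.0833 − 6.6 = 3.4833; wedge = 116.8 − 75 = 41.8.
Welfare loss = ½ × 3.4833 × 41.8 = 72.80.

72.80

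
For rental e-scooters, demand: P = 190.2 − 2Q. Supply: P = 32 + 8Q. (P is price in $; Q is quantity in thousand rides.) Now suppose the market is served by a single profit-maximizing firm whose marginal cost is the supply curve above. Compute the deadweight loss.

Competitive equilibrium: 190.2 − 2Q = 32 + 8Q → Q* = 15.82, P* = 158.56.
Marginal revenue: MR = 190.2 − 4Q. Set MR = MC: 190.2 − 4Q = 32 + 8Q → Q_m = 13.1833.
Price P_m = 190.2 − 2·13.1833 = 163.8334; MC(Q_m) = 32 + 8·13.1833 = 137.4664.
Competitive Q* = 15.82, so ΔQ = 2.6367; wedge = 163.8334 − 137.4664 = 26.367.
Welfare loss = ½ × 2.6367 × 26.367 = $34.76 thousand.

$34.76 thousand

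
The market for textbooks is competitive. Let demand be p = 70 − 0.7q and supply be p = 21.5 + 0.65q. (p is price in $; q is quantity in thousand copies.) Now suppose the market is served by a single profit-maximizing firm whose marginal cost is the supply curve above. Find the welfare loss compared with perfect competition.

$101.58 thousand

Competitive equilibrium: 70 − 0.7q = 21.5 + 0.65q → q* = 35.9259, p* = 44.8519.
Marginal revenue: MR = 70 − 1.4q. Set MR = MC: 70 − 1.4q = 21.5 + 0.65q → q_m = 23.6585.
Price p_m = 70 − 0.7·23.6585 = 53.4391; MC(q_m) = 21.5 + 0.65·23.6585 = 36.878.
Competitive q* = 35.9259, so Δq = 12.2674; wedge = 53.4391 − 36.878 = 16.5611.
DWL = ½ × 12.2674 × 16.5611 = $101.58 thousand.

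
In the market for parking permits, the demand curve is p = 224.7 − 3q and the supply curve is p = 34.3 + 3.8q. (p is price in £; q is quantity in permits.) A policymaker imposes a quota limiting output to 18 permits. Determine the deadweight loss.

£340

Competitive equilibrium: 224.7 − 3q = 34.3 + 3.8q → q* = 28, p* = 140.7.
At q = 18: demand price = 224.7 − 3·18 = 170.7; supply price = 34.3 + 3.8·18 = 102.7.
Δq = 28 − 18 = 10; wedge = 170.7 − 102.7 = 68.
DWL = ½ × 10 × 68 = £340.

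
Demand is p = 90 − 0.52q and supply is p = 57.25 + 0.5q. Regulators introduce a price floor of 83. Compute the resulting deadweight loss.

177.32

Competitive equilibrium: 90 − 0.52q = 57.25 + 0.5q → q* = 32.1078, p* = 73.3039.
At the floor p = 83, quantity demanded = (90 − 83)/0.52 = 13.4615.
Sellers' marginal cost at q' = 13.4615: 57.25 + 0.5·13.4615 = 63.9808.
Δq = 32.1078 − 13.4615 = 18.6463; wedge = 83 − 63.9808 = 19.0192.
Welfare loss = ½ × 18.6463 × 19.0192 = 177.32.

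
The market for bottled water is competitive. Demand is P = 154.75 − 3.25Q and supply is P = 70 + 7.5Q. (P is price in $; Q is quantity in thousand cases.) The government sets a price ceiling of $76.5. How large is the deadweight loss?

$264.66 thousand

Competitive equilibrium: 154.75 − 3.25Q = 70 + 7.5Q → Q* = 7.8837, P* = 129.1279.
At the ceiling P = 76.5, quantity supplied = (76.5 − 70)/7.5 = 0.8667.
Willingness to pay at Q' = 0.8667: 154.75 − 3.25·0.8667 = 151.9332.
ΔQ = 7.8837 − 0.8667 = 7.017; wedge = 151.9332 − 76.5 = 75.4332.
The triangle = ½ × 7.017 × 75.4332 = $264.66 thousand.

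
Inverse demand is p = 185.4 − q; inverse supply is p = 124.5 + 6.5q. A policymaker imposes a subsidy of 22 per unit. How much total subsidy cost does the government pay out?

243.17

Competitive equilibrium: 185.4 − q = 124.5 + 6.5q → q* = 8.12, p* = 177.28.
The subsidy lowers effective supply by 22: p = 102.5 + 6.5q.
New quantity: 185.4 − q = 102.5 + 6.5q → q' = 11.0533.
Total subsidy cost = 22 × 11.0533 = 243.17.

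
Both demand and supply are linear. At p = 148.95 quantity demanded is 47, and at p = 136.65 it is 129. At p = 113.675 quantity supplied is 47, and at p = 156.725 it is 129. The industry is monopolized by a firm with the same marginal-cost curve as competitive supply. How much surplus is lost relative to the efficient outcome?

Demand slope = (136.65 − 148.95)/(129 − 47) = −0.15, so p = 156 − 0.15q.
Supply slope = (156.725 − 113.675)/(129 − 47) = 0.525, so p = 89 + 0.525q.
Competitive equilibrium: 156 − 0.15q = 89 + 0.525q → q* = 99.2593, p* = 141.1111.
Marginal revenue: MR = 156 − 0.3q. Set MR = MC: 156 − 0.3q = 89 + 0.525q → q_m = 81.2121.
Price p_m = 156 − 0.15·81.2121 = 143.8182; MC(q_m) = 89 + 0.525·81.2121 = 131.6364.
Competitive q* = 99.2593, so Δq = 18.0472; wedge = 143.8182 − 131.6364 = 12.1818.
DWL = ½ × 18.0472 × 12.1818 = 109.92.

109.92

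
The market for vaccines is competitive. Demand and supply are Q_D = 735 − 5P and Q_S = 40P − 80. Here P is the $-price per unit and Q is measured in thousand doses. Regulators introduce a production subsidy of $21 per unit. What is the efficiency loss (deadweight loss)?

In inverse form: demand P = 147 − 0.2Q, supply P = 2 + 0.025Q.
Competitive equilibrium: 147 − 0.2Q = 2 + 0.025Q → Q* = 644.4444, P* = 18.1111.
The subsidy lowers effective supply by 21: P = 0.025Q − 19.
New quantity: 147 − 0.2Q = 0.025Q − 19 → Q' = 737.7778.
Overproduction ΔQ = 737.7778 − 644.4444 = 93.3334; wedge = subsidy = 21.
Deadweight loss = ½ × 93.3334 × 21 = $980 thousand.

$980 thousand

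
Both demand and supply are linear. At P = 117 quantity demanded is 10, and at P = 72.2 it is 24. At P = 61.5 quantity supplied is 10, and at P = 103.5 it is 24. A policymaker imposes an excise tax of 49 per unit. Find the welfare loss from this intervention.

Demand slope = (72.2 − 117)/(24 − 10) = −3.2, so P = 149 − 3.2Q.
Supply slope = (103.5 − 61.5)/(24 − 10) = 3, so P = 31.5 + 3Q.
Competitive equilibrium: 149 − 3.2Q = 31.5 + 3Q → Q* = 18.9516, P* = 88.3548.
With the tax, the buyer price exceeds the seller price by 49: (149 − 3.2Q) − (31.5 + 3Q) = 49 → Q' = 11.0484.
ΔQ = 18.9516 − 11.0484 = 7.9032; the wedge equals the tax, 49.
DWL = ½ × 7.9032 × 49 = 193.63.

193.63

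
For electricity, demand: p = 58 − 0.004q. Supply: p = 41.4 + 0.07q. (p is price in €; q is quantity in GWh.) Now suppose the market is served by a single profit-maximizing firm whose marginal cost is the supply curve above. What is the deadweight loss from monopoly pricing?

€4.90

Competitive equilibrium: 58 − 0.004q = 41.4 + 0.07q → q* = 224.3243, p* = 57.1027.
Marginal revenue: MR = 58 − 0.008q. Set MR = MC: 58 − 0.008q = 41.4 + 0.07q → q_m = 212.8205.
Price p_m = 58 − 0.004·212.8205 = 57.1487; MC(q_m) = 41.4 + 0.07·212.8205 = 56.2974.
Competitive q* = 224.3243, so Δq = 11.5038; wedge = 57.1487 − 56.2974 = 0.8513.
Deadweight loss = ½ × 11.5038 × 0.8513 = €4.90.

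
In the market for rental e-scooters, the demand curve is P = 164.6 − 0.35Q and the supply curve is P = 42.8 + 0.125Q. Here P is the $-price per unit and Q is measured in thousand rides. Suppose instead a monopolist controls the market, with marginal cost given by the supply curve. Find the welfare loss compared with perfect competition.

Competitive equilibrium: 164.6 − 0.35Q = 42.8 + 0.125Q → Q* = 256.4211, P* = 74.8526.
Marginal revenue: MR = 164.6 − 0.7Q. Set MR = MC: 164.6 − 0.7Q = 42.8 + 0.125Q → Q_m = 147.6364.
Price P_m = 164.6 − 0.35·147.6364 = 112.9273; MC(Q_m) = 42.8 + 0.125·147.6364 = 61.2546.
Competitive Q* = 256.4211, so ΔQ = 108.7847; wedge = 112.9273 − 61.2546 = 51.6727.
Deadweight loss = ½ × 108.7847 × 51.6727 = $2810.60 thousand.

$2810.60 thousand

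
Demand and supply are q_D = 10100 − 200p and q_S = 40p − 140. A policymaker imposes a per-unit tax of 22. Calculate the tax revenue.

18333.33

In inverse form: demand p = 50.5 − 0.005q, supply p = 3.5 + 0.025q.
Competitive equilibrium: 50.5 − 0.005q = 3.5 + 0.025q → q* = 1566.6667, p* = 42.6667.
With the tax, the buyer price exceeds the seller price by 22: (50.5 − 0.005q) − (3.5 + 0.025q) = 22 → q' = 833.3333.
Tax revenue = 22 × 833.3333 = 18333.33.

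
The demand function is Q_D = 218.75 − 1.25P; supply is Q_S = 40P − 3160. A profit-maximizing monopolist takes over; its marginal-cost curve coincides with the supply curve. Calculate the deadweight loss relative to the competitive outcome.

In inverse form: demand P = 175 − 0.8Q, supply P = 79 + 0.025Q.
Competitive equilibrium: 175 − 0.8Q = 79 + 0.025Q → Q* = 116.3636, P* = 81.9091.
Marginal revenue: MR = 175 − 1.6Q. Set MR = MC: 175 − 1.6Q = 79 + 0.025Q → Q_m = 59.0769.
Price P_m = 175 − 0.8·59.0769 = 127.7385; MC(Q_m) = 79 + 0.025·59.0769 = 80.4769.
Competitive Q* = 116.3636, so ΔQ = 57.2867; wedge = 127.7385 − 80.4769 = 47.2616.
Deadweight loss = ½ × 57.2867 × 47.2616 = 1353.73.

1353.73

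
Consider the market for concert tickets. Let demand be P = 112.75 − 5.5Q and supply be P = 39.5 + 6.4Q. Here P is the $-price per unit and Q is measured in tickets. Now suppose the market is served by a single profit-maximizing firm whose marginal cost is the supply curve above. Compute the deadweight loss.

Competitive equilibrium: 112.75 − 5.5Q = 39.5 + 6.4Q → Q* = 6.15546, P* = 78.89496.
Marginal revenue: MR = 112.75 − 11Q. Set MR = MC: 112.75 − 11Q = 39.5 + 6.4Q → Q_m = 4.20977.
Price P_m = 112.75 − 5.5·4.20977 = 89.59627; MC(Q_m) = 39.5 + 6.4·4.20977 = 66.44253.
Competitive Q* = 6.15546, so ΔQ = 1.94569; wedge = 89.59627 − 66.44253 = 23.15374.
The triangle = ½ × 1.94569 × 23.15374 = $22.53.

$22.53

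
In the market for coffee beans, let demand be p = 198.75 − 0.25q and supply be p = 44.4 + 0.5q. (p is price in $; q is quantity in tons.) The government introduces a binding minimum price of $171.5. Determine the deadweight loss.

$3513.84

Competitive equilibrium: 198.75 − 0.25q = 44.4 + 0.5q → q* = 205.8, p* = 147.3.
At the floor p = 171.5, quantity demanded = (198.75 − 171.5)/0.25 = 109.
Sellers' marginal cost at q' = 109: 44.4 + 0.5·109 = 98.9.
Δq = 205.8 − 109 = 96.8; wedge = 171.5 − 98.9 = 72.6.
DWL = ½ × 96.8 × 72.6 = $3513.84.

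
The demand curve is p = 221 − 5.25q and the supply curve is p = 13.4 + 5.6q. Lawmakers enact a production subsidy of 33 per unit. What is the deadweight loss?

50.18

Competitive equilibrium: 221 − 5.25q = 13.4 + 5.6q → q* = 19.1336, p* = 120.5484.
The subsidy lowers effective supply by 33: p = 5.6q − 19.6.
New quantity: 221 − 5.25q = 5.6q − 19.6 → q' = 22.1751.
Overproduction Δq = 22.1751 − 19.1336 = 3.0415; wedge = subsidy = 33.
Welfare loss = ½ × 3.0415 × 33 = 50.18.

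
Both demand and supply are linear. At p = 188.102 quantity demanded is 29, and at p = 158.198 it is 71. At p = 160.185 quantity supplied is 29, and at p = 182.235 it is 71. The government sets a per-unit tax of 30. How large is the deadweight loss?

Demand slope = (158.198 − 188.102)/(71 − 29) = −0.712, so p = 208.75 − 0.712q.
Supply slope = (182.235 − 160.185)/(71 − 29) = 0.525, so p = 144.96 + 0.525q.
Competitive equilibrium: 208.75 − 0.712q = 144.96 + 0.525q → q* = 51.5683, p* = 172.0334.
With the tax, the buyer price exceeds the seller price by 30: (208.75 − 0.712q) − (144.96 + 0.525q) = 30 → q' = 27.3161.
Δq = 51.5683 − 27.3161 = 24.2522; the wedge equals the tax, 30.
The triangle = ½ × 24.2522 × 30 = 363.78.

363.78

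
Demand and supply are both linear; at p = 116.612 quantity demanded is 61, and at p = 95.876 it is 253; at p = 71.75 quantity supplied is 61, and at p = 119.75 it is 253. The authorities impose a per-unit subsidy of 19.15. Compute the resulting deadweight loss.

512.18

Demand slope = (95.876 − 116.612)/(253 − 61) = −0.108, so p = 123.2 − 0.108q.
Supply slope = (119.75 − 71.75)/(253 − 61) = 0.25, so p = 56.5 + 0.25q.
Competitive equilibrium: 123.2 − 0.108q = 56.5 + 0.25q → q* = 186.3128, p* = 103.0782.
The subsidy lowers effective supply by 19.15: p = 37.35 + 0.25q.
New quantity: 123.2 − 0.108q = 37.35 + 0.25q → q' = 239.8045.
Overproduction Δq = 239.8045 − 186.3128 = 53.4917; wedge = subsidy = 19.15.
Welfare loss = ½ × 53.4917 × 19.15 = 512.18.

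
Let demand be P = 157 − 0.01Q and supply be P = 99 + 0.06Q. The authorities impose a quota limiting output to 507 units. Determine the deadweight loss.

3619.29

Competitive equilibrium: 157 − 0.01Q = 99 + 0.06Q → Q* = 828.5714, P* = 148.7143.
At Q = 507: demand price = 157 − 0.01·507 = 151.93; supply price = 99 + 0.06·507 = 129.42.
ΔQ = 828.5714 − 507 = 321.5714; wedge = 151.93 − 129.42 = 22.51.
DWL = ½ × 321.5714 × 22.51 = 3619.29.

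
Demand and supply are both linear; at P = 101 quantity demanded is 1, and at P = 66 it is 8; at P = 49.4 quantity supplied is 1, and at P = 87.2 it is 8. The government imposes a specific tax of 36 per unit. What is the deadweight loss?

62.31

Demand slope = (66 − 101)/(8 − 1) = −5, so P = 106 − 5Q.
Supply slope = (87.2 − 49.4)/(8 − 1) = 5.4, so P = 44 + 5.4Q.
Competitive equilibrium: 106 − 5Q = 44 + 5.4Q → Q* = 5.9615, P* = 76.1923.
With the tax, the buyer price exceeds the seller price by 36: (106 − 5Q) − (44 + 5.4Q) = 36 → Q' = 2.5.
ΔQ = 5.9615 − 2.5 = 3.4615; the wedge equals the tax, 36.
Deadweight loss = ½ × 3.4615 × 36 = 62.31.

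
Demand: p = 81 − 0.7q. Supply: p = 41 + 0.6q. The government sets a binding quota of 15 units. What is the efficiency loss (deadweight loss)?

161.63

Competitive equilibrium: 81 − 0.7q = 41 + 0.6q → q* = 30.7692, p* = 59.4615.
At q = 15: demand price = 81 − 0.7·15 = 70.5; supply price = 41 + 0.6·15 = 50.
Δq = 30.7692 − 15 = 15.7692; wedge = 70.5 − 50 = 20.5.
DWL = ½ × 15.7692 × 20.5 = 161.63.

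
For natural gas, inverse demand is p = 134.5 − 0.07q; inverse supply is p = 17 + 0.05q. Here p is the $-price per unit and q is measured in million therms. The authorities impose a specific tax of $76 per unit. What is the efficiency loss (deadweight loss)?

$24066.67 million

Competitive equilibrium: 134.5 − 0.07q = 17 + 0.05q → q* = 979.1667, p* = 65.9583.
With the tax, the buyer price exceeds the seller price by 76: (134.5 − 0.07q) − (17 + 0.05q) = 76 → q' = 345.8333.
Δq = 979.1667 − 345.8333 = 633.3334; the wedge equals the tax, 76.
DWL = ½ × 633.3334 × 76 = $24066.67 million.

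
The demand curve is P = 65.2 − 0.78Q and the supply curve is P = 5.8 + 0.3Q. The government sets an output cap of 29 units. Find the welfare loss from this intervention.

365.04

Competitive equilibrium: 65.2 − 0.78Q = 5.8 + 0.3Q → Q* = 55, P* = 22.3.
At Q = 29: demand price = 65.2 − 0.78·29 = 42.58; supply price = 5.8 + 0.3·29 = 14.5.
ΔQ = 55 − 29 = 26; wedge = 42.58 − 14.5 = 28.08.
The triangle = ½ × 26 × 28.08 = 365.04.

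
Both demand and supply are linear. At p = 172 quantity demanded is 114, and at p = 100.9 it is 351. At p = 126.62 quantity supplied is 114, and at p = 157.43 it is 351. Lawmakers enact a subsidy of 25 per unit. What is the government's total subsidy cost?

Demand slope = (100.9 − 172)/(351 − 114) = −0.3, so p = 206.2 − 0.3q.
Supply slope = (157.43 − 126.62)/(351 − 114) = 0.13, so p = 111.8 + 0.13q.
Competitive equilibrium: 206.2 − 0.3q = 111.8 + 0.13q → q* = 219.5349, p* = 140.3395.
The subsidy lowers effective supply by 25: p = 86.8 + 0.13q.
New quantity: 206.2 − 0.3q = 86.8 + 0.13q → q' = 277.6744.
Total subsidy cost = 25 × 277.6744 = 6941.86.

6941.86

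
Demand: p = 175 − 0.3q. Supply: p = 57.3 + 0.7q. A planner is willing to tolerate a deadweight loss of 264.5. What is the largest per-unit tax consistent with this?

23

Competitive equilibrium: 175 − 0.3q = 57.3 + 0.7q → q* = 117.7, p* = 139.69.
A tax t gives Δq = t/1 and wedge t, so DWL = t²/2.
t²/2 = 264.5 → t² = 529 → t = 23.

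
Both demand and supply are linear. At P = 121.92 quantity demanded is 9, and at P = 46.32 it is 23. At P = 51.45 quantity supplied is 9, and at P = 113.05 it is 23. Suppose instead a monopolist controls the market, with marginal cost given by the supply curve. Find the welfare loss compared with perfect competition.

Demand slope = (46.32 − 121.92)/(23 − 9) = −5.4, so P = 170.52 − 5.4Q.
Supply slope = (113.05 − 51.45)/(23 − 9) = 4.4, so P = 11.85 + 4.4Q.
Competitive equilibrium: 170.52 − 5.4Q = 11.85 + 4.4Q → Q* = 16.1908, P* = 83.0896.
Marginal revenue: MR = 170.52 − 10.8Q. Set MR = MC: 170.52 − 10.8Q = 11.85 + 4.4Q → Q_m = 10.4388.
Price P_m = 170.52 − 5.4·10.4388 = 114.1505; MC(Q_m) = 11.85 + 4.4·10.4388 = 57.7807.
Competitive Q* = 16.1908, so ΔQ = 5.752; wedge = 114.1505 − 57.7807 = 56.3698.
Deadweight loss = ½ × 5.752 × 56.3698 = 162.12.

162.12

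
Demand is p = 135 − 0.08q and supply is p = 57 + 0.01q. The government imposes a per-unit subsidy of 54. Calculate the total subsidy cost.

79200

Competitive equilibrium: 135 − 0.08q = 57 + 0.01q → q* = 866.6667, p* = 65.6667.
The subsidy lowers effective supply by 54: p = 3 + 0.01q.
New quantity: 135 − 0.08q = 3 + 0.01q → q' = 1466.6667.
Total subsidy cost = 54 × 1466.6667 = 79200.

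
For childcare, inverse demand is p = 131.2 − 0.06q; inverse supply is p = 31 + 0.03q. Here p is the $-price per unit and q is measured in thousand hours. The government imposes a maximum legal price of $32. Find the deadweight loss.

$52488 thousand

Competitive equilibrium: 131.2 − 0.06q = 31 + 0.03q → q* = 1113.3333, p* = 64.4.
At the ceiling p = 32, quantity supplied = (32 − 31)/0.03 = 33.3333.
Willingness to pay at q' = 33.3333: 131.2 − 0.06·33.3333 = 129.2.
Δq = 1113.3333 − 33.3333 = 1080; wedge = 129.2 − 32 = 97.2.
Deadweight loss = ½ × 1080 × 97.2 = $52488 thousand.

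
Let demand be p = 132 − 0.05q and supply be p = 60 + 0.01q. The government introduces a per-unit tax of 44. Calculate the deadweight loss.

16133.33

Competitive equilibrium: 132 − 0.05q = 60 + 0.01q → q* = 1200, p* = 72.
With the tax, the buyer price exceeds the seller price by 44: (132 − 0.05q) − (60 + 0.01q) = 44 → q' = 466.6667.
Δq = 1200 − 466.6667 = 733.3333; the wedge equals the tax, 44.
DWL = ½ × 733.3333 × 44 = 16133.33.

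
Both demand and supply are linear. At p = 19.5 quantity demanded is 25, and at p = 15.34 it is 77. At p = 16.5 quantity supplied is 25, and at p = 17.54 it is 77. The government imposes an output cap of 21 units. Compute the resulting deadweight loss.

57.80

Demand slope = (15.34 − 19.5)/(77 − 25) = −0.08, so p = 21.5 − 0.08q.
Supply slope = (17.54 − 16.5)/(77 − 25) = 0.02, so p = 16 + 0.02q.
Competitive equilibrium: 21.5 − 0.08q = 16 + 0.02q → q* = 55, p* = 17.1.
At q = 21: demand price = 21.5 − 0.08·21 = 19.82; supply price = 16 + 0.02·21 = 16.42.
Δq = 55 − 21 = 34; wedge = 19.82 − 16.42 = 3.4.
Welfare loss = ½ × 34 × 3.4 = 57.80.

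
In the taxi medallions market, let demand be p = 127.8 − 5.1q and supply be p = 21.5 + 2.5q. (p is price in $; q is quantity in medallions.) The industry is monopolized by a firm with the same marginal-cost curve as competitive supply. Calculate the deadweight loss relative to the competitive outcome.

$119.88

Competitive equilibrium: 127.8 − 5.1q = 21.5 + 2.5q → q* = 13.9868, p* = 56.4671.
Marginal revenue: MR = 127.8 − 10.2q. Set MR = MC: 127.8 − 10.2q = 21.5 + 2.5q → q_m = 8.3701.
Price p_m = 127.8 − 5.1·8.3701 = 85.1125; MC(q_m) = 21.5 + 2.5·8.3701 = 42.4253.
Competitive q* = 13.9868, so Δq = 5.6167; wedge = 85.1125 − 42.4253 = 42.6872.
The triangle = ½ × 5.6167 × 42.6872 = $119.88.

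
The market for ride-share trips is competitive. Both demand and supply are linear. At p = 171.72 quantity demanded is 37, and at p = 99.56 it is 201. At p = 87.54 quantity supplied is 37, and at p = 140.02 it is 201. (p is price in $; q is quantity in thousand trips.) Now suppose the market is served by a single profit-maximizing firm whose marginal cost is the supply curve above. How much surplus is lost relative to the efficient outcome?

Demand slope = (99.56 − 171.72)/(201 − 37) = −0.44, so p = 188 − 0.44q.
Supply slope = (140.02 − 87.54)/(201 − 37) = 0.32, so p = 75.7 + 0.32q.
Competitive equilibrium: 188 − 0.44q = 75.7 + 0.32q → q* = 147.7632, p* = 122.9842.
Marginal revenue: MR = 188 − 0.88q. Set MR = MC: 188 − 0.88q = 75.7 + 0.32q → q_m = 93.5833.
Price p_m = 188 − 0.44·93.5833 = 146.8233; MC(q_m) = 75.7 + 0.32·93.5833 = 105.6467.
Competitive q* = 147.7632, so Δq = 54.1799; wedge = 146.8233 − 105.6467 = 41.1766.
Deadweight loss = ½ × 54.1799 × 41.1766 = $1115.47 thousand.

$1115.47 thousand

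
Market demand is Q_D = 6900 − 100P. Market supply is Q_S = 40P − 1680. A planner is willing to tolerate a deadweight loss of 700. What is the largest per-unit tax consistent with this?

7

In inverse form: demand P = 69 − 0.01Q, supply P = 42 + 0.025Q.
Competitive equilibrium: 69 − 0.01Q = 42 + 0.025Q → Q* = 771.4286, P* = 61.2857.
A tax t gives ΔQ = t/0.035 and wedge t, so DWL = t²/0.07.
t²/0.07 = 700 → t² = 49 → t = 7.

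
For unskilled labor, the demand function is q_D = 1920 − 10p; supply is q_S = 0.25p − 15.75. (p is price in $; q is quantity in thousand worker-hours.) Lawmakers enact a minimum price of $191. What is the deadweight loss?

In inverse form: demand p = 192 − 0.1q, supply p = 63 + 4q.
Competitive equilibrium: 192 − 0.1q = 63 + 4q → q* = 31.4634, p* = 188.8537.
At the floor p = 191, quantity demanded = (192 − 191)/0.1 = 10.
Sellers' marginal cost at q' = 10: 63 + 4·10 = 103.
Δq = 31.4634 − 10 = 21.4634; wedge = 191 − 103 = 88.
Deadweight loss = ½ × 21.4634 × 88 = $944.39 thousand.

$944.39 thousand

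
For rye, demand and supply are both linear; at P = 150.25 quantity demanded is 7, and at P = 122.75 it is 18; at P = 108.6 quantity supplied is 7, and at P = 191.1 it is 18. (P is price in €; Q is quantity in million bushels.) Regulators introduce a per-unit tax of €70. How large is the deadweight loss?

€245 million

Demand slope = (122.75 − 150.25)/(18 − 7) = −2.5, so P = 167.75 − 2.5Q.
Supply slope = (191.1 − 108.6)/(18 − 7) = 7.5, so P = 56.1 + 7.5Q.
Competitive equilibrium: 167.75 − 2.5Q = 56.1 + 7.5Q → Q* = 11.165, P* = 139.8375.
With the tax, the buyer price exceeds the seller price by 70: (167.75 − 2.5Q) − (56.1 + 7.5Q) = 70 → Q' = 4.165.
ΔQ = 11.165 − 4.165 = 7; the wedge equals the tax, 70.
Deadweight loss = ½ × 7 × 70 = €245 million.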